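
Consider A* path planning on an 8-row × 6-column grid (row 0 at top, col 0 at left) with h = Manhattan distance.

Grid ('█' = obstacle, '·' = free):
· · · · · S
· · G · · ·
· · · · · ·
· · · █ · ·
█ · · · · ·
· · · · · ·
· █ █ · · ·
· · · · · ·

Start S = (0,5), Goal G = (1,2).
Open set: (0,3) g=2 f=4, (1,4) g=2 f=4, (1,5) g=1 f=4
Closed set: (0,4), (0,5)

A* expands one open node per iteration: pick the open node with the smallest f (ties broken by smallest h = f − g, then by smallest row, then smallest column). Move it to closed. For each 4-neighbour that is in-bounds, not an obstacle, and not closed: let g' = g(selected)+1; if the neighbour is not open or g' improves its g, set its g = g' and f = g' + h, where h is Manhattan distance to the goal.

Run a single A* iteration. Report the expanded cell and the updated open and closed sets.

step 1: expand (0,3) (f=4, h=2) → closed; open now [(0,2) g=3 f=4, (1,3) g=3 f=4, (1,4) g=2 f=4, (1,5) g=1 f=4]

expanded=(0,3); open=[(0,2) g=3 f=4, (1,3) g=3 f=4, (1,4) g=2 f=4, (1,5) g=1 f=4]; closed=[(0,3), (0,4), (0,5)]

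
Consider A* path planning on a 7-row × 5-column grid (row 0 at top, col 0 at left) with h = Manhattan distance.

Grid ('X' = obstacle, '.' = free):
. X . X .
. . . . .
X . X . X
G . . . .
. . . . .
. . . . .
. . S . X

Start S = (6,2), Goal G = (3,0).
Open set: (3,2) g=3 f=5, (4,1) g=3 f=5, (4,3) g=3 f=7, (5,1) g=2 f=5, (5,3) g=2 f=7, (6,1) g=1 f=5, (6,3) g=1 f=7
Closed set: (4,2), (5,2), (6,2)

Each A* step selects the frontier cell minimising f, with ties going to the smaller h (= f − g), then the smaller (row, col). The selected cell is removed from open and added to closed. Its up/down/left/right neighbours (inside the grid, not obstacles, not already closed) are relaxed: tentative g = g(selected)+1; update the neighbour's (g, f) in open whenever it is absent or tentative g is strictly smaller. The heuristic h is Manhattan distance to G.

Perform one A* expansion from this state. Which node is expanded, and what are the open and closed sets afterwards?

expanded=(3,2); open=[(3,1) g=4 f=5, (3,3) g=4 f=7, (4,1) g=3 f=5, (4,3) g=3 f=7, (5,1) g=2 f=5, (5,3) g=2 f=7, (6,1) g=1 f=5, (6,3) g=1 f=7]; closed=[(3,2), (4,2), (5,2), (6,2)]

step 1: expand (3,2) (f=5, h=2) → closed; open now [(3,1) g=4 f=5, (3,3) g=4 f=7, (4,1) g=3 f=5, (4,3) g=3 f=7, (5,1) g=2 f=5, (5,3) g=2 f=7, (6,1) g=1 f=5, (6,3) g=1 f=7]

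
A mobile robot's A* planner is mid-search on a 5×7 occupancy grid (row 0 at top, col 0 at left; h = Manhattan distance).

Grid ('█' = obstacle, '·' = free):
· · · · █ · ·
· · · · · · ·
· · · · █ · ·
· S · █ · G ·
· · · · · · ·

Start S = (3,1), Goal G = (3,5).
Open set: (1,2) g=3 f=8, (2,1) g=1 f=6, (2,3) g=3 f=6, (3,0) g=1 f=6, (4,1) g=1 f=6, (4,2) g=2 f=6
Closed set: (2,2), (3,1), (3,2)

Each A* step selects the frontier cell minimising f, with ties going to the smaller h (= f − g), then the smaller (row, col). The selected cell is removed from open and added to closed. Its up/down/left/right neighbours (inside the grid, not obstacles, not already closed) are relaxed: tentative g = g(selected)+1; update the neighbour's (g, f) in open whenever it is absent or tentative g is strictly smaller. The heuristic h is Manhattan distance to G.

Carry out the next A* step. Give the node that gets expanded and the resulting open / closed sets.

expanded=(2,3); open=[(1,2) g=3 f=8, (1,3) g=4 f=8, (2,1) g=1 f=6, (3,0) g=1 f=6, (4,1) g=1 f=6, (4,2) g=2 f=6]; closed=[(2,2), (2,3), (3,1), (3,2)]

step 1: expand (2,3) (f=6, h=3) → closed; open now [(1,2) g=3 f=8, (1,3) g=4 f=8, (2,1) g=1 f=6, (3,0) g=1 f=6, (4,1) g=1 f=6, (4,2) g=2 f=6]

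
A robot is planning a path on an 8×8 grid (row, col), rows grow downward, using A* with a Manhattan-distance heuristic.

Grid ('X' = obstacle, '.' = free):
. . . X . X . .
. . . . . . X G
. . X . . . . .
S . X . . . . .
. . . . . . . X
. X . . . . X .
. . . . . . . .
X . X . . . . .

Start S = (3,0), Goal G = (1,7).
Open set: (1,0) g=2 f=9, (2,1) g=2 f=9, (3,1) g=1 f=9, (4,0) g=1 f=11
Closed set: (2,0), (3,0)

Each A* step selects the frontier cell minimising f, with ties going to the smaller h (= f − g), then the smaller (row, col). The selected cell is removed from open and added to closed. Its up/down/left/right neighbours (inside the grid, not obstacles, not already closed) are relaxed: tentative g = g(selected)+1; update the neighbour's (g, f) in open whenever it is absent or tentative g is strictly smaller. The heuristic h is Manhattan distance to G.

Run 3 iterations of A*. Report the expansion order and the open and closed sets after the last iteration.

step 1: expand (1,0) (f=9, h=7) → closed; open now [(0,0) g=3 f=11, (1,1) g=3 f=9, (2,1) g=2 f=9, (3,1) g=1 f=9, (4,0) g=1 f=11]
step 2: expand (1,1) (f=9, h=6) → closed; open now [(0,0) g=3 f=11, (0,1) g=4 f=11, (1,2) g=4 f=9, (2,1) g=2 f=9, (3,1) g=1 f=9, (4,0) g=1 f=11]
step 3: expand (1,2) (f=9, h=5) → closed; open now [(0,0) g=3 f=11, (0,1) g=4 f=11, (0,2) g=5 f=11, (1,3) g=5 f=9, (2,1) g=2 f=9, (3,1) g=1 f=9, (4,0) g=1 f=11]

order=[(1,0) → (1,1) → (1,2)]; open=[(0,0) g=3 f=11, (0,1) g=4 f=11, (0,2) g=5 f=11, (1,3) g=5 f=9, (2,1) g=2 f=9, (3,1) g=1 f=9, (4,0) g=1 f=11]; closed=[(1,0), (1,1), (1,2), (2,0), (3,0)]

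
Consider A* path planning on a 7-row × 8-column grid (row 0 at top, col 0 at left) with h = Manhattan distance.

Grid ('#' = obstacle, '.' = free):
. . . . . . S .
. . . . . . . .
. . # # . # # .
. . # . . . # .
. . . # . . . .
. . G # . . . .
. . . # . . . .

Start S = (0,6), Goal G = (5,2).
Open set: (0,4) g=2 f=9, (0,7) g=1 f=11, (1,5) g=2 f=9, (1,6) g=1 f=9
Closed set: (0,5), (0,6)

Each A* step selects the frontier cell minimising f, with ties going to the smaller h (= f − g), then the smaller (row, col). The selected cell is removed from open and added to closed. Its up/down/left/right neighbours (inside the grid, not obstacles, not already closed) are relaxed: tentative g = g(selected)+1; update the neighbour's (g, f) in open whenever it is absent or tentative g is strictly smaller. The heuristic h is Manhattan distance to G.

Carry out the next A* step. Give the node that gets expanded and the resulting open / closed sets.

expanded=(0,4); open=[(0,3) g=3 f=9, (0,7) g=1 f=11, (1,4) g=3 f=9, (1,5) g=2 f=9, (1,6) g=1 f=9]; closed=[(0,4), (0,5), (0,6)]

step 1: expand (0,4) (f=9, h=7) → closed; open now [(0,3) g=3 f=9, (0,7) g=1 f=11, (1,4) g=3 f=9, (1,5) g=2 f=9, (1,6) g=1 f=9]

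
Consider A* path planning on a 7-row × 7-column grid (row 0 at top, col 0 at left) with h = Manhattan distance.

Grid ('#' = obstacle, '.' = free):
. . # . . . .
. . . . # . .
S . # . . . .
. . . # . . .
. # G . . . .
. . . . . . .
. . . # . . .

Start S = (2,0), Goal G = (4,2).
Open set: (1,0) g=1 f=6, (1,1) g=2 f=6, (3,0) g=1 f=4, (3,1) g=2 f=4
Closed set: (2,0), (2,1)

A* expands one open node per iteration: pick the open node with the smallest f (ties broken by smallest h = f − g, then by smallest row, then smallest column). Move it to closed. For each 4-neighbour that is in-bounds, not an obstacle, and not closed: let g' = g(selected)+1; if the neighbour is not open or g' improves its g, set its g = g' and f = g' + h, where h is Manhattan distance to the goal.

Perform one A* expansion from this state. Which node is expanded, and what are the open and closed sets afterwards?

expanded=(3,1); open=[(1,0) g=1 f=6, (1,1) g=2 f=6, (3,0) g=1 f=4, (3,2) g=3 f=4]; closed=[(2,0), (2,1), (3,1)]

step 1: expand (3,1) (f=4, h=2) → closed; open now [(1,0) g=1 f=6, (1,1) g=2 f=6, (3,0) g=1 f=4, (3,2) g=3 f=4]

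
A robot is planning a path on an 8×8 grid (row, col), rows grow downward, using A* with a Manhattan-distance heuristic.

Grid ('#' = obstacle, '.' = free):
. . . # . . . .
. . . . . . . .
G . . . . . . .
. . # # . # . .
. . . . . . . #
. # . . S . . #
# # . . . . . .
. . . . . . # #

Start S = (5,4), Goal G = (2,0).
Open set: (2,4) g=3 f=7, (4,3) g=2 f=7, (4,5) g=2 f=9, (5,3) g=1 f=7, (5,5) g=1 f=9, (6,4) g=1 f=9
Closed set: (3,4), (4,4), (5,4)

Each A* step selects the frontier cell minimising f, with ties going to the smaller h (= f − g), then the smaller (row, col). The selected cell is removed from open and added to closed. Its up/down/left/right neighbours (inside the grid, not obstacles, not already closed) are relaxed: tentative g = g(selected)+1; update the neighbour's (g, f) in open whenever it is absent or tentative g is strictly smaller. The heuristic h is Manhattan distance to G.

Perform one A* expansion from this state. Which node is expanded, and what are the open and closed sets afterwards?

expanded=(2,4); open=[(1,4) g=4 f=9, (2,3) g=4 f=7, (2,5) g=4 f=9, (4,3) g=2 f=7, (4,5) g=2 f=9, (5,3) g=1 f=7, (5,5) g=1 f=9, (6,4) g=1 f=9]; closed=[(2,4), (3,4), (4,4), (5,4)]

step 1: expand (2,4) (f=7, h=4) → closed; open now [(1,4) g=4 f=9, (2,3) g=4 f=7, (2,5) g=4 f=9, (4,3) g=2 f=7, (4,5) g=2 f=9, (5,3) g=1 f=7, (5,5) g=1 f=9, (6,4) g=1 f=9]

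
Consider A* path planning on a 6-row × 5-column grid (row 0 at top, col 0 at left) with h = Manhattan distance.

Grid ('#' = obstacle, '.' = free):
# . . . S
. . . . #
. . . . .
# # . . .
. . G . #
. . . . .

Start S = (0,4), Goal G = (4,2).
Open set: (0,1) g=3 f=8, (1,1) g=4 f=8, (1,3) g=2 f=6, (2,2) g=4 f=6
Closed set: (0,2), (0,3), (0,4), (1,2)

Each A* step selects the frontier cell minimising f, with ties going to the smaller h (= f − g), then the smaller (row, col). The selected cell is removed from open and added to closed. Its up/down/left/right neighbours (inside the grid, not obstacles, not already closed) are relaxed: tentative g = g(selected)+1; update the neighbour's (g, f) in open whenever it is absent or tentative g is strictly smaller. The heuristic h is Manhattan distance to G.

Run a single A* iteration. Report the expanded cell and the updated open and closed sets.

expanded=(2,2); open=[(0,1) g=3 f=8, (1,1) g=4 f=8, (1,3) g=2 f=6, (2,1) g=5 f=8, (2,3) g=5 f=8, (3,2) g=5 f=6]; closed=[(0,2), (0,3), (0,4), (1,2), (2,2)]

step 1: expand (2,2) (f=6, h=2) → closed; open now [(0,1) g=3 f=8, (1,1) g=4 f=8, (1,3) g=2 f=6, (2,1) g=5 f=8, (2,3) g=5 f=8, (3,2) g=5 f=6]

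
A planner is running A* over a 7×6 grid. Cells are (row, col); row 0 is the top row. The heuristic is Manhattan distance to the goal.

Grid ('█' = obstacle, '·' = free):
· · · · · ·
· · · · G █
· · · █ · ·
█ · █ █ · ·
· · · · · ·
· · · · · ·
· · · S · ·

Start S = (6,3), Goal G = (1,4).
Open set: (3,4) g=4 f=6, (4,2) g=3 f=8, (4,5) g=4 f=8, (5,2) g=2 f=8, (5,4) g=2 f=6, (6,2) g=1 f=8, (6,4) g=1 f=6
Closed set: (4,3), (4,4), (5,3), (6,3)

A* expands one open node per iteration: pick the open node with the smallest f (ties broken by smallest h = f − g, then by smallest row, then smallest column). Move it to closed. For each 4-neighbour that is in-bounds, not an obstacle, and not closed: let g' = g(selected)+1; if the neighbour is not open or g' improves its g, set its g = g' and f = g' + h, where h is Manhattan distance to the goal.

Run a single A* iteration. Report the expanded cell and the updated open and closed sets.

step 1: expand (3,4) (f=6, h=2) → closed; open now [(2,4) g=5 f=6, (3,5) g=5 f=8, (4,2) g=3 f=8, (4,5) g=4 f=8, (5,2) g=2 f=8, (5,4) g=2 f=6, (6,2) g=1 f=8, (6,4) g=1 f=6]

expanded=(3,4); open=[(2,4) g=5 f=6, (3,5) g=5 f=8, (4,2) g=3 f=8, (4,5) g=4 f=8, (5,2) g=2 f=8, (5,4) g=2 f=6, (6,2) g=1 f=8, (6,4) g=1 f=6]; closed=[(3,4), (4,3), (4,4), (5,3), (6,3)]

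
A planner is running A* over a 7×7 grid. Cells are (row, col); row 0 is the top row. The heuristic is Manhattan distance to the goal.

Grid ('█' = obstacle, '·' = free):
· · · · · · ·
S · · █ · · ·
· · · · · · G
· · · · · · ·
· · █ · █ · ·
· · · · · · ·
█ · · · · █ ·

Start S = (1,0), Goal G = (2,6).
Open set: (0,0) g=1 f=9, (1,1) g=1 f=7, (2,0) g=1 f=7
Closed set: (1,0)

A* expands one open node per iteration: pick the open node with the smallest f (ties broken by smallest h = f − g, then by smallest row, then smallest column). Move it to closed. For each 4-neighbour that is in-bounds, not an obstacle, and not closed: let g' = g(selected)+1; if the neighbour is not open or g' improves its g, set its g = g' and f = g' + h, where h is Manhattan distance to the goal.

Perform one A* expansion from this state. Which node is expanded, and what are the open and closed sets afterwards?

expanded=(1,1); open=[(0,0) g=1 f=9, (0,1) g=2 f=9, (1,2) g=2 f=7, (2,0) g=1 f=7, (2,1) g=2 f=7]; closed=[(1,0), (1,1)]

step 1: expand (1,1) (f=7, h=6) → closed; open now [(0,0) g=1 f=9, (0,1) g=2 f=9, (1,2) g=2 f=7, (2,0) g=1 f=7, (2,1) g=2 f=7]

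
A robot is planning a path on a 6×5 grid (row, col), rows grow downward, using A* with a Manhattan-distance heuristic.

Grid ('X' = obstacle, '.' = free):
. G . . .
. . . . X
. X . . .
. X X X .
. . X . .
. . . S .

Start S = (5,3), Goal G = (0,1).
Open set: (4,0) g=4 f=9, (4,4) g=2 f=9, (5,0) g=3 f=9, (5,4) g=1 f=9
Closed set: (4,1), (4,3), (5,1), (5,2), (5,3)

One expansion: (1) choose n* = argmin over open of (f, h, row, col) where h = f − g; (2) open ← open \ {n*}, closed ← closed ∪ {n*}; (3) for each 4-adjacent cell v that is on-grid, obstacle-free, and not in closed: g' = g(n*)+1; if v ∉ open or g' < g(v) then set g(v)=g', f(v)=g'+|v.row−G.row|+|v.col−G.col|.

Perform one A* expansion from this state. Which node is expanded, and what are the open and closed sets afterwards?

step 1: expand (4,0) (f=9, h=5) → closed; open now [(3,0) g=5 f=9, (4,4) g=2 f=9, (5,0) g=3 f=9, (5,4) g=1 f=9]

expanded=(4,0); open=[(3,0) g=5 f=9, (4,4) g=2 f=9, (5,0) g=3 f=9, (5,4) g=1 f=9]; closed=[(4,0), (4,1), (4,3), (5,1), (5,2), (5,3)]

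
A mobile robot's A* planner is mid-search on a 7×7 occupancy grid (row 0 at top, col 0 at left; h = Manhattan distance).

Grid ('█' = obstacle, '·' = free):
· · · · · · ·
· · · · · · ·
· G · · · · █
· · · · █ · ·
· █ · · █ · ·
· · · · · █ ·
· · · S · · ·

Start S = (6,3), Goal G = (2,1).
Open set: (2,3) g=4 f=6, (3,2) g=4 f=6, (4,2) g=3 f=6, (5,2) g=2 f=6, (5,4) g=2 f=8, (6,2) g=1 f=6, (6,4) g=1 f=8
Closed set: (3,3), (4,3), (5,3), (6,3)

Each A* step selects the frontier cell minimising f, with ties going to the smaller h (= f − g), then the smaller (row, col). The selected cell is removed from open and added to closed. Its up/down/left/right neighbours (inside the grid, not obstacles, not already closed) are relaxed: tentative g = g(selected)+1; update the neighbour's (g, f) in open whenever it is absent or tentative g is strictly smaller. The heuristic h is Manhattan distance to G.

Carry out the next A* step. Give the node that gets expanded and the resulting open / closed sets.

step 1: expand (2,3) (f=6, h=2) → closed; open now [(1,3) g=5 f=8, (2,2) g=5 f=6, (2,4) g=5 f=8, (3,2) g=4 f=6, (4,2) g=3 f=6, (5,2) g=2 f=6, (5,4) g=2 f=8, (6,2) g=1 f=6, (6,4) g=1 f=8]

expanded=(2,3); open=[(1,3) g=5 f=8, (2,2) g=5 f=6, (2,4) g=5 f=8, (3,2) g=4 f=6, (4,2) g=3 f=6, (5,2) g=2 f=6, (5,4) g=2 f=8, (6,2) g=1 f=6, (6,4) g=1 f=8]; closed=[(2,3), (3,3), (4,3), (5,3), (6,3)]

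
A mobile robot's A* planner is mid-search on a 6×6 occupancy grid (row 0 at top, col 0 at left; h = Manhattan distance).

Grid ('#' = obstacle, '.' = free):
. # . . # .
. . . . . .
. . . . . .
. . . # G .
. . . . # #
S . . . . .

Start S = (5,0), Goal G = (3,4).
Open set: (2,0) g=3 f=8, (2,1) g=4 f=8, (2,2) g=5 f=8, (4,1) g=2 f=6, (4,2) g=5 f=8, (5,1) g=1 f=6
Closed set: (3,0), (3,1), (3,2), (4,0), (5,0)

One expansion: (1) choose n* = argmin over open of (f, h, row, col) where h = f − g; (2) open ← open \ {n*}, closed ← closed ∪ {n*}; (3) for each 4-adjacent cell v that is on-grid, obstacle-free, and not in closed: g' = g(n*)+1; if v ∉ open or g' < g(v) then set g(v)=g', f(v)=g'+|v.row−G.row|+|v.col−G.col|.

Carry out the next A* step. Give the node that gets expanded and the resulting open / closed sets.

expanded=(4,1); open=[(2,0) g=3 f=8, (2,1) g=4 f=8, (2,2) g=5 f=8, (4,2) g=3 f=6, (5,1) g=1 f=6]; closed=[(3,0), (3,1), (3,2), (4,0), (4,1), (5,0)]

step 1: expand (4,1) (f=6, h=4) → closed; open now [(2,0) g=3 f=8, (2,1) g=4 f=8, (2,2) g=5 f=8, (4,2) g=3 f=6, (5,1) g=1 f=6]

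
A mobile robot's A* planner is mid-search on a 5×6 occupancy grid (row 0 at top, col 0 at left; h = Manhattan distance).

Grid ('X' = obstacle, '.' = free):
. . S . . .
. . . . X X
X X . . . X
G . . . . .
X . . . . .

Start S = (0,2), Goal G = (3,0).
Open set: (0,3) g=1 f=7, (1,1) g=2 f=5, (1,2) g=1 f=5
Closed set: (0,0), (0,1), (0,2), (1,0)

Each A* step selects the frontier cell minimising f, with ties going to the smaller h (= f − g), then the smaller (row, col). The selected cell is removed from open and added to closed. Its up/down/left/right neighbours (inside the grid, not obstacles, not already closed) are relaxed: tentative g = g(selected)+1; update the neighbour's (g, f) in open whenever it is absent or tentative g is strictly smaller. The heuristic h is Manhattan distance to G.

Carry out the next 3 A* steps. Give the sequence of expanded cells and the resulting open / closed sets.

order=[(1,1) → (1,2) → (2,2)]; open=[(0,3) g=1 f=7, (1,3) g=2 f=7, (2,3) g=3 f=7, (3,2) g=3 f=5]; closed=[(0,0), (0,1), (0,2), (1,0), (1,1), (1,2), (2,2)]

step 1: expand (1,1) (f=5, h=3) → closed; open now [(0,3) g=1 f=7, (1,2) g=1 f=5]
step 2: expand (1,2) (f=5, h=4) → closed; open now [(0,3) g=1 f=7, (1,3) g=2 f=7, (2,2) g=2 f=5]
step 3: expand (2,2) (f=5, h=3) → closed; open now [(0,3) g=1 f=7, (1,3) g=2 f=7, (2,3) g=3 f=7, (3,2) g=3 f=5]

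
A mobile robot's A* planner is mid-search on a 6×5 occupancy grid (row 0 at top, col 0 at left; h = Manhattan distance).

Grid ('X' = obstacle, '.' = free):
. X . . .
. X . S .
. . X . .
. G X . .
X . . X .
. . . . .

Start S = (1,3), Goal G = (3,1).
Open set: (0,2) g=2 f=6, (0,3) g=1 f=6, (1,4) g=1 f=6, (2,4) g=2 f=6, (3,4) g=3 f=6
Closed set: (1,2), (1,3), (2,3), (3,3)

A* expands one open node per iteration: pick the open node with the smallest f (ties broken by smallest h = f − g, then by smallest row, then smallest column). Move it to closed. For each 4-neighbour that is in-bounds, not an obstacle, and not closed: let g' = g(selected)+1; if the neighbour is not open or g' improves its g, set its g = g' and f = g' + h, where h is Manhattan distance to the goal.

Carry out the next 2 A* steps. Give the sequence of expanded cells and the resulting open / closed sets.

order=[(3,4) → (0,2)]; open=[(0,3) g=1 f=6, (1,4) g=1 f=6, (2,4) g=2 f=6, (4,4) g=4 f=8]; closed=[(0,2), (1,2), (1,3), (2,3), (3,3), (3,4)]

step 1: expand (3,4) (f=6, h=3) → closed; open now [(0,2) g=2 f=6, (0,3) g=1 f=6, (1,4) g=1 f=6, (2,4) g=2 f=6, (4,4) g=4 f=8]
step 2: expand (0,2) (f=6, h=4) → closed; open now [(0,3) g=1 f=6, (1,4) g=1 f=6, (2,4) g=2 f=6, (4,4) g=4 f=8]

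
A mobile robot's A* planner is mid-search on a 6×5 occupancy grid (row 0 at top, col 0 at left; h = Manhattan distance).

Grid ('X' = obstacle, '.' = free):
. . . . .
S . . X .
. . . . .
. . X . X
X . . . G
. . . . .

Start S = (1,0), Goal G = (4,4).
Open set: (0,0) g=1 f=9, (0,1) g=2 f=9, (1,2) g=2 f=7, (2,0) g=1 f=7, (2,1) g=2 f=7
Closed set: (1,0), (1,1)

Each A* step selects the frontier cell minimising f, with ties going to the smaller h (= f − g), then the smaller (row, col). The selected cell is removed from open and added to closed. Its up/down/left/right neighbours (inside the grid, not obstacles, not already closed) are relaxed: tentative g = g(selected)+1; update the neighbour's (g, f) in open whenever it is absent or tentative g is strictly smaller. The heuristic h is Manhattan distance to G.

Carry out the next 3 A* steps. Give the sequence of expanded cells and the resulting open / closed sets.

order=[(1,2) → (2,2) → (2,3)]; open=[(0,0) g=1 f=9, (0,1) g=2 f=9, (0,2) g=3 f=9, (2,0) g=1 f=7, (2,1) g=2 f=7, (2,4) g=5 f=7, (3,3) g=5 f=7]; closed=[(1,0), (1,1), (1,2), (2,2), (2,3)]

step 1: expand (1,2) (f=7, h=5) → closed; open now [(0,0) g=1 f=9, (0,1) g=2 f=9, (0,2) g=3 f=9, (2,0) g=1 f=7, (2,1) g=2 f=7, (2,2) g=3 f=7]
step 2: expand (2,2) (f=7, h=4) → closed; open now [(0,0) g=1 f=9, (0,1) g=2 f=9, (0,2) g=3 f=9, (2,0) g=1 f=7, (2,1) g=2 f=7, (2,3) g=4 f=7]
step 3: expand (2,3) (f=7, h=3) → closed; open now [(0,0) g=1 f=9, (0,1) g=2 f=9, (0,2) g=3 f=9, (2,0) g=1 f=7, (2,1) g=2 f=7, (2,4) g=5 f=7, (3,3) g=5 f=7]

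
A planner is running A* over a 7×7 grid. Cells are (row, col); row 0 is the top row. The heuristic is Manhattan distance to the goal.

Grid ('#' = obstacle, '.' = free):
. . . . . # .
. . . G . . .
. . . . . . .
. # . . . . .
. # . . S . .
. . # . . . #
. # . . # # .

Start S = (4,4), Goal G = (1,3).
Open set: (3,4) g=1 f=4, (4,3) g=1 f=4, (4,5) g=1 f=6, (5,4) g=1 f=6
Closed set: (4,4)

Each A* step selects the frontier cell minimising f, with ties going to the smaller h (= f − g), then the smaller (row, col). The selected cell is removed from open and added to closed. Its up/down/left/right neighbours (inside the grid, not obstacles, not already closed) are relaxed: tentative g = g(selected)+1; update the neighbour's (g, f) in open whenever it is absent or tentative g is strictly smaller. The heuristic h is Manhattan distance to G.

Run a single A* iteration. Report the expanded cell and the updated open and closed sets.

step 1: expand (3,4) (f=4, h=3) → closed; open now [(2,4) g=2 f=4, (3,3) g=2 f=4, (3,5) g=2 f=6, (4,3) g=1 f=4, (4,5) g=1 f=6, (5,4) g=1 f=6]

expanded=(3,4); open=[(2,4) g=2 f=4, (3,3) g=2 f=4, (3,5) g=2 f=6, (4,3) g=1 f=4, (4,5) g=1 f=6, (5,4) g=1 f=6]; closed=[(3,4), (4,4)]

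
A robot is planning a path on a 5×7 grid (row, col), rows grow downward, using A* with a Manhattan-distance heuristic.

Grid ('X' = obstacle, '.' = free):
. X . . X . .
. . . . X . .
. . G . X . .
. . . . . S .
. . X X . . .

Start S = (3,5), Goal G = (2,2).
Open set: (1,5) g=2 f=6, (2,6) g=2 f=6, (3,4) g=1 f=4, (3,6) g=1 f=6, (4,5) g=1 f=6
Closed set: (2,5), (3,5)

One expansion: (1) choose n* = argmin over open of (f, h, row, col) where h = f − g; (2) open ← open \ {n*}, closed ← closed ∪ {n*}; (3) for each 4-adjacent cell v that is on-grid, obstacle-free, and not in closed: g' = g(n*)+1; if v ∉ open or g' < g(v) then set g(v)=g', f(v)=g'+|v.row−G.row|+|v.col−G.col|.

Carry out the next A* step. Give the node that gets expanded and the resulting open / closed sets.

expanded=(3,4); open=[(1,5) g=2 f=6, (2,6) g=2 f=6, (3,3) g=2 f=4, (3,6) g=1 f=6, (4,4) g=2 f=6, (4,5) g=1 f=6]; closed=[(2,5), (3,4), (3,5)]

step 1: expand (3,4) (f=4, h=3) → closed; open now [(1,5) g=2 f=6, (2,6) g=2 f=6, (3,3) g=2 f=4, (3,6) g=1 f=6, (4,4) g=2 f=6, (4,5) g=1 f=6]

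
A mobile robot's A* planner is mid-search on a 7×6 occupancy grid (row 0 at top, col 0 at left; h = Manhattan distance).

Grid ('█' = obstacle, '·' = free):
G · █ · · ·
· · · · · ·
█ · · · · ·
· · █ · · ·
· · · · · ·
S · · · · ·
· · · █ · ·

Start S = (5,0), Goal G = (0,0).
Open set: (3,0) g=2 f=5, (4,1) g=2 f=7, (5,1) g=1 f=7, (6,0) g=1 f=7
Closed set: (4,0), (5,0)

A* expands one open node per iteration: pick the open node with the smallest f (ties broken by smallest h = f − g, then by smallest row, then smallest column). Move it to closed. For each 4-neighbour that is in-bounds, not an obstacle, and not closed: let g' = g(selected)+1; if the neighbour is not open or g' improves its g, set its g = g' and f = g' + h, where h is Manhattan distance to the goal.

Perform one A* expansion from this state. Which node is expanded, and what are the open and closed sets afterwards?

expanded=(3,0); open=[(3,1) g=3 f=7, (4,1) g=2 f=7, (5,1) g=1 f=7, (6,0) g=1 f=7]; closed=[(3,0), (4,0), (5,0)]

step 1: expand (3,0) (f=5, h=3) → closed; open now [(3,1) g=3 f=7, (4,1) g=2 f=7, (5,1) g=1 f=7, (6,0) g=1 f=7]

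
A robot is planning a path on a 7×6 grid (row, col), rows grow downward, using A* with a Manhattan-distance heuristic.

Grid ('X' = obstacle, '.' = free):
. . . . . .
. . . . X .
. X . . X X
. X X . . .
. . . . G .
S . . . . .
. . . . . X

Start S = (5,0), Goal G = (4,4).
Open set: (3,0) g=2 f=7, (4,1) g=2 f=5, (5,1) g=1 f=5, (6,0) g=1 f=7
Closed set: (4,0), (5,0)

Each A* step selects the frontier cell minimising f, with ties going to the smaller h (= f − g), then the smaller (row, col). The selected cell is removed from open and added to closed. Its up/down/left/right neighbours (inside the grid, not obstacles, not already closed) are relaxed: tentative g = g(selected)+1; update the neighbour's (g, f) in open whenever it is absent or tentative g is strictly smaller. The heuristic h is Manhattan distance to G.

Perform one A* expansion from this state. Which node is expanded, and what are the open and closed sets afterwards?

step 1: expand (4,1) (f=5, h=3) → closed; open now [(3,0) g=2 f=7, (4,2) g=3 f=5, (5,1) g=1 f=5, (6,0) g=1 f=7]

expanded=(4,1); open=[(3,0) g=2 f=7, (4,2) g=3 f=5, (5,1) g=1 f=5, (6,0) g=1 f=7]; closed=[(4,0), (4,1), (5,0)]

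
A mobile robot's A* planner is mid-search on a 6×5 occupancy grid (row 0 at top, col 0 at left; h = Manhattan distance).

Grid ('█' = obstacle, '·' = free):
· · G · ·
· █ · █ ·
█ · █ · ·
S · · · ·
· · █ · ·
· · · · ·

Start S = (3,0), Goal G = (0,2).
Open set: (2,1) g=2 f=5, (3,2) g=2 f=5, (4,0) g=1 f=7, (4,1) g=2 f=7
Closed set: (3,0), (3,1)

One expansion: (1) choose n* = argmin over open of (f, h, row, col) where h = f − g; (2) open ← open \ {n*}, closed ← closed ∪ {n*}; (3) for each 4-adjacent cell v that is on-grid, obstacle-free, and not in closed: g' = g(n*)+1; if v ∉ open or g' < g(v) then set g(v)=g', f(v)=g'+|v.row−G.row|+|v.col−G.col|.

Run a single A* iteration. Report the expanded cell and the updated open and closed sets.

expanded=(2,1); open=[(3,2) g=2 f=5, (4,0) g=1 f=7, (4,1) g=2 f=7]; closed=[(2,1), (3,0), (3,1)]

step 1: expand (2,1) (f=5, h=3) → closed; open now [(3,2) g=2 f=5, (4,0) g=1 f=7, (4,1) g=2 f=7]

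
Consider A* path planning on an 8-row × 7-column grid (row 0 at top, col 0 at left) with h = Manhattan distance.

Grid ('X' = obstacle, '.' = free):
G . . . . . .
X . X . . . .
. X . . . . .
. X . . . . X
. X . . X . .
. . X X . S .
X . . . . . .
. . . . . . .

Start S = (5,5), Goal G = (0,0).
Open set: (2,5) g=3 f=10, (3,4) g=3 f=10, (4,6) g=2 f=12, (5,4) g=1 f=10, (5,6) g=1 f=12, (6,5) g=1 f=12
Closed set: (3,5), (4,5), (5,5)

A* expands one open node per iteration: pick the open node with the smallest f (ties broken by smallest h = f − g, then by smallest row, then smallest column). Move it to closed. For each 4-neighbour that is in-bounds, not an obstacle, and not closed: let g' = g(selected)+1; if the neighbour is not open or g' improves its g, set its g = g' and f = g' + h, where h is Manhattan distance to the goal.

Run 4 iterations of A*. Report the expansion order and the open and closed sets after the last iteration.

order=[(2,5) → (1,5) → (0,5) → (0,4)]; open=[(0,3) g=7 f=10, (0,6) g=6 f=12, (1,4) g=5 f=10, (1,6) g=5 f=12, (2,4) g=4 f=10, (2,6) g=4 f=12, (3,4) g=3 f=10, (4,6) g=2 f=12, (5,4) g=1 f=10, (5,6) g=1 f=12, (6,5) g=1 f=12]; closed=[(0,4), (0,5), (1,5), (2,5), (3,5), (4,5), (5,5)]

step 1: expand (2,5) (f=10, h=7) → closed; open now [(1,5) g=4 f=10, (2,4) g=4 f=10, (2,6) g=4 f=12, (3,4) g=3 f=10, (4,6) g=2 f=12, (5,4) g=1 f=10, (5,6) g=1 f=12, (6,5) g=1 f=12]
step 2: expand (1,5) (f=10, h=6) → closed; open now [(0,5) g=5 f=10, (1,4) g=5 f=10, (1,6) g=5 f=12, (2,4) g=4 f=10, (2,6) g=4 f=12, (3,4) g=3 f=10, (4,6) g=2 f=12, (5,4) g=1 f=10, (5,6) g=1 f=12, (6,5) g=1 f=12]
step 3: expand (0,5) (f=10, h=5) → closed; open now [(0,4) g=6 f=10, (0,6) g=6 f=12, (1,4) g=5 f=10, (1,6) g=5 f=12, (2,4) g=4 f=10, (2,6) g=4 f=12, (3,4) g=3 f=10, (4,6) g=2 f=12, (5,4) g=1 f=10, (5,6) g=1 f=12, (6,5) g=1 f=12]
step 4: expand (0,4) (f=10, h=4) → closed; open now [(0,3) g=7 f=10, (0,6) g=6 f=12, (1,4) g=5 f=10, (1,6) g=5 f=12, (2,4) g=4 f=10, (2,6) g=4 f=12, (3,4) g=3 f=10, (4,6) g=2 f=12, (5,4) g=1 f=10, (5,6) g=1 f=12, (6,5) g=1 f=12]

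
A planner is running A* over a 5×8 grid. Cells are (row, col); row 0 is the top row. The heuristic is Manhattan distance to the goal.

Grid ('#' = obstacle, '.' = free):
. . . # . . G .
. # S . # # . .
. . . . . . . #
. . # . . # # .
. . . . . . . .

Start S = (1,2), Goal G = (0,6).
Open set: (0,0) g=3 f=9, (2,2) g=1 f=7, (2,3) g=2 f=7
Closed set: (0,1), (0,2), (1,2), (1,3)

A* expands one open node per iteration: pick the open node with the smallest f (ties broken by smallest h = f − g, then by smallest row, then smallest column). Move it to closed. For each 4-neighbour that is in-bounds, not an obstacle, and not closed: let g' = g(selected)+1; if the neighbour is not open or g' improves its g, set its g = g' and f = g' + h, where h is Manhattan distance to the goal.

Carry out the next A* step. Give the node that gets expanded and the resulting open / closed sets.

expanded=(2,3); open=[(0,0) g=3 f=9, (2,2) g=1 f=7, (2,4) g=3 f=7, (3,3) g=3 f=9]; closed=[(0,1), (0,2), (1,2), (1,3), (2,3)]

step 1: expand (2,3) (f=7, h=5) → closed; open now [(0,0) g=3 f=9, (2,2) g=1 f=7, (2,4) g=3 f=7, (3,3) g=3 f=9]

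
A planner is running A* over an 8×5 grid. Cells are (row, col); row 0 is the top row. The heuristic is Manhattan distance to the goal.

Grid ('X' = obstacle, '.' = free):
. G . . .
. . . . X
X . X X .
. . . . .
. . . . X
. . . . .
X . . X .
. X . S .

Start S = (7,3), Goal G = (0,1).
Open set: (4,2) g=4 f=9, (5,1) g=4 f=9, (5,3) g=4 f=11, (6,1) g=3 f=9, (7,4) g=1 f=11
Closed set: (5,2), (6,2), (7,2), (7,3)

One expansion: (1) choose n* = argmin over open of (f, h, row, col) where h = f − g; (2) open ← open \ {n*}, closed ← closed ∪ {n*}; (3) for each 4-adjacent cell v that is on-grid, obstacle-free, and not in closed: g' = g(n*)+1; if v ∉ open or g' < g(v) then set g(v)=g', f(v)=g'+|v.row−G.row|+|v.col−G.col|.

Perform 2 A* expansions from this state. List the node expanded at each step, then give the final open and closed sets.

order=[(4,2) → (3,2)]; open=[(3,1) g=6 f=9, (3,3) g=6 f=11, (4,1) g=5 f=9, (4,3) g=5 f=11, (5,1) g=4 f=9, (5,3) g=4 f=11, (6,1) g=3 f=9, (7,4) g=1 f=11]; closed=[(3,2), (4,2), (5,2), (6,2), (7,2), (7,3)]

step 1: expand (4,2) (f=9, h=5) → closed; open now [(3,2) g=5 f=9, (4,1) g=5 f=9, (4,3) g=5 f=11, (5,1) g=4 f=9, (5,3) g=4 f=11, (6,1) g=3 f=9, (7,4) g=1 f=11]
step 2: expand (3,2) (f=9, h=4) → closed; open now [(3,1) g=6 f=9, (3,3) g=6 f=11, (4,1) g=5 f=9, (4,3) g=5 f=11, (5,1) g=4 f=9, (5,3) g=4 f=11, (6,1) g=3 f=9, (7,4) g=1 f=11]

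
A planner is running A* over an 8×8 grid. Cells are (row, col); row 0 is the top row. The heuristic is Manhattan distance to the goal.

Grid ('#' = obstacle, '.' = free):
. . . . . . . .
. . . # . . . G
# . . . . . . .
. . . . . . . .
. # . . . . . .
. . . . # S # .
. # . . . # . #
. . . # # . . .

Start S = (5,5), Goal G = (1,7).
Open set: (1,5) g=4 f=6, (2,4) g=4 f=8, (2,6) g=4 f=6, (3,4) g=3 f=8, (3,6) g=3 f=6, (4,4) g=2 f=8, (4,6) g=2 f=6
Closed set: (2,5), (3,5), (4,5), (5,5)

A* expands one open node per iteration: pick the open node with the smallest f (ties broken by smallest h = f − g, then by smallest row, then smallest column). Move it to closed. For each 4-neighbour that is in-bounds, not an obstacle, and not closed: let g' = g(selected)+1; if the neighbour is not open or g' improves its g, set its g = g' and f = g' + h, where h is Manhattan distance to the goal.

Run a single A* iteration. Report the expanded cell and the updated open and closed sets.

expanded=(1,5); open=[(0,5) g=5 f=8, (1,4) g=5 f=8, (1,6) g=5 f=6, (2,4) g=4 f=8, (2,6) g=4 f=6, (3,4) g=3 f=8, (3,6) g=3 f=6, (4,4) g=2 f=8, (4,6) g=2 f=6]; closed=[(1,5), (2,5), (3,5), (4,5), (5,5)]

step 1: expand (1,5) (f=6, h=2) → closed; open now [(0,5) g=5 f=8, (1,4) g=5 f=8, (1,6) g=5 f=6, (2,4) g=4 f=8, (2,6) g=4 f=6, (3,4) g=3 f=8, (3,6) g=3 f=6, (4,4) g=2 f=8, (4,6) g=2 f=6]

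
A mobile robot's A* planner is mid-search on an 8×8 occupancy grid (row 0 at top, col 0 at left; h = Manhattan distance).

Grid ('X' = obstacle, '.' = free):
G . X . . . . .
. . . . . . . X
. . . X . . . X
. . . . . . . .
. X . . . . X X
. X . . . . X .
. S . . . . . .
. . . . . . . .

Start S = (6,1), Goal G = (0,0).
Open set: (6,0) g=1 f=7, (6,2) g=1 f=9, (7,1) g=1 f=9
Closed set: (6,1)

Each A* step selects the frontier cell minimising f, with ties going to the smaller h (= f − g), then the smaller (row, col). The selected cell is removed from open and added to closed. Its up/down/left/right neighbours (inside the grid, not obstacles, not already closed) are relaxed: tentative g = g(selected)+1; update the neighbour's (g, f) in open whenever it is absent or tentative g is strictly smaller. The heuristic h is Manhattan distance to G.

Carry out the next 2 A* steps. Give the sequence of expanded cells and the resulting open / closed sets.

order=[(6,0) → (5,0)]; open=[(4,0) g=3 f=7, (6,2) g=1 f=9, (7,0) g=2 f=9, (7,1) g=1 f=9]; closed=[(5,0), (6,0), (6,1)]

step 1: expand (6,0) (f=7, h=6) → closed; open now [(5,0) g=2 f=7, (6,2) g=1 f=9, (7,0) g=2 f=9, (7,1) g=1 f=9]
step 2: expand (5,0) (f=7, h=5) → closed; open now [(4,0) g=3 f=7, (6,2) g=1 f=9, (7,0) g=2 f=9, (7,1) g=1 f=9]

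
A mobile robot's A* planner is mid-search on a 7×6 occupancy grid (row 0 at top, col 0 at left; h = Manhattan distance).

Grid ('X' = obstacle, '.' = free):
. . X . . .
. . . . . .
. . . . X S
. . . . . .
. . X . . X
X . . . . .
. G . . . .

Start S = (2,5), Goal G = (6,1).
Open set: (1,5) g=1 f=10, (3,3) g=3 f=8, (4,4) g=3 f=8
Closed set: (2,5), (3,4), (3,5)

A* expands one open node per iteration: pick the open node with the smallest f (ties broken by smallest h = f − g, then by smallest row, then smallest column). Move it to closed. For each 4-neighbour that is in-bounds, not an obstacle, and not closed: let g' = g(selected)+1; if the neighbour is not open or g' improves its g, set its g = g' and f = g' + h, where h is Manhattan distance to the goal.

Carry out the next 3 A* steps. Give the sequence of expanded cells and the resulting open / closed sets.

step 1: expand (3,3) (f=8, h=5) → closed; open now [(1,5) g=1 f=10, (2,3) g=4 f=10, (3,2) g=4 f=8, (4,3) g=4 f=8, (4,4) g=3 f=8]
step 2: expand (3,2) (f=8, h=4) → closed; open now [(1,5) g=1 f=10, (2,2) g=5 f=10, (2,3) g=4 f=10, (3,1) g=5 f=8, (4,3) g=4 f=8, (4,4) g=3 f=8]
step 3: expand (3,1) (f=8, h=3) → closed; open now [(1,5) g=1 f=10, (2,1) g=6 f=10, (2,2) g=5 f=10, (2,3) g=4 f=10, (3,0) g=6 f=10, (4,1) g=6 f=8, (4,3) g=4 f=8, (4,4) g=3 f=8]

order=[(3,3) → (3,2) → (3,1)]; open=[(1,5) g=1 f=10, (2,1) g=6 f=10, (2,2) g=5 f=10, (2,3) g=4 f=10, (3,0) g=6 f=10, (4,1) g=6 f=8, (4,3) g=4 f=8, (4,4) g=3 f=8]; closed=[(2,5), (3,1), (3,2), (3,3), (3,4), (3,5)]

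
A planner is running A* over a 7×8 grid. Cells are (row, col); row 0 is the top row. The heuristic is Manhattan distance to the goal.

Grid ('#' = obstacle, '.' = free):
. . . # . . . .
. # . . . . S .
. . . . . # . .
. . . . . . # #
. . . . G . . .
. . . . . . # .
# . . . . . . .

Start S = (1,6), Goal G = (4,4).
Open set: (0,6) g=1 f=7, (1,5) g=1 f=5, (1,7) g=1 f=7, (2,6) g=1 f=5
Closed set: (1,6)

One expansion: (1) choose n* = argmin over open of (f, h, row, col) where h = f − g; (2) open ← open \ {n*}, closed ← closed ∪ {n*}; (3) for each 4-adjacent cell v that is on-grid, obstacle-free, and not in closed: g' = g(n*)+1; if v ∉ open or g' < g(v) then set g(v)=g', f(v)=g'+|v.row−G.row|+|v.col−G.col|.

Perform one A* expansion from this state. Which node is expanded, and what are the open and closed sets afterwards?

expanded=(1,5); open=[(0,5) g=2 f=7, (0,6) g=1 f=7, (1,4) g=2 f=5, (1,7) g=1 f=7, (2,6) g=1 f=5]; closed=[(1,5), (1,6)]

step 1: expand (1,5) (f=5, h=4) → closed; open now [(0,5) g=2 f=7, (0,6) g=1 f=7, (1,4) g=2 f=5, (1,7) g=1 f=7, (2,6) g=1 f=5]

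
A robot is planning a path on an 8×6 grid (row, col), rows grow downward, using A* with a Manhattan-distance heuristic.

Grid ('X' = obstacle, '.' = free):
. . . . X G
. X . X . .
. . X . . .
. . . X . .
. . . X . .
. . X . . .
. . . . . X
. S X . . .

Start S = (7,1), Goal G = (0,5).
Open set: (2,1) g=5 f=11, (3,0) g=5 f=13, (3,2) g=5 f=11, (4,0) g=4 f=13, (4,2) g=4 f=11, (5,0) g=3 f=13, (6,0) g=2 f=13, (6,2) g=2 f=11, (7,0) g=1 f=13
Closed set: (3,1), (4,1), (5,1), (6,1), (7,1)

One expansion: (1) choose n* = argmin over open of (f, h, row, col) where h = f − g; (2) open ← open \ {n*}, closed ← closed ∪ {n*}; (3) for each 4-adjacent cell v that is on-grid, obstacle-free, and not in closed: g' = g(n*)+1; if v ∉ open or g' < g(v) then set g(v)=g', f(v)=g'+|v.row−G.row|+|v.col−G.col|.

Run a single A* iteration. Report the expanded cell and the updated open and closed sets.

expanded=(2,1); open=[(2,0) g=6 f=13, (3,0) g=5 f=13, (3,2) g=5 f=11, (4,0) g=4 f=13, (4,2) g=4 f=11, (5,0) g=3 f=13, (6,0) g=2 f=13, (6,2) g=2 f=11, (7,0) g=1 f=13]; closed=[(2,1), (3,1), (4,1), (5,1), (6,1), (7,1)]

step 1: expand (2,1) (f=11, h=6) → closed; open now [(2,0) g=6 f=13, (3,0) g=5 f=13, (3,2) g=5 f=11, (4,0) g=4 f=13, (4,2) g=4 f=11, (5,0) g=3 f=13, (6,0) g=2 f=13, (6,2) g=2 f=11, (7,0) g=1 f=13]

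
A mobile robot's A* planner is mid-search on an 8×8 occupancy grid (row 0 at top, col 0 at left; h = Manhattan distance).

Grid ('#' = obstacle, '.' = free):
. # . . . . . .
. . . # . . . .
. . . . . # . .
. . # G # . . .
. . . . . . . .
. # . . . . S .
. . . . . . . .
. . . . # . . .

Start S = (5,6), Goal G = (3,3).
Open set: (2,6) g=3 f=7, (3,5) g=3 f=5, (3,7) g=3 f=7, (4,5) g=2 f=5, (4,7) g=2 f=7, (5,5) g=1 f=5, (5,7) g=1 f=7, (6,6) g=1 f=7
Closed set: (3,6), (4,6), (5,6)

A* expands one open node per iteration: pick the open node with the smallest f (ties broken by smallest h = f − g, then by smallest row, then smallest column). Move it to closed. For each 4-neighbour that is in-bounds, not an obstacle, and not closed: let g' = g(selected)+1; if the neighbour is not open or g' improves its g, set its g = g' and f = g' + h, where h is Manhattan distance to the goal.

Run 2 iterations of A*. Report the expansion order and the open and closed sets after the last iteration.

step 1: expand (3,5) (f=5, h=2) → closed; open now [(2,6) g=3 f=7, (3,7) g=3 f=7, (4,5) g=2 f=5, (4,7) g=2 f=7, (5,5) g=1 f=5, (5,7) g=1 f=7, (6,6) g=1 f=7]
step 2: expand (4,5) (f=5, h=3) → closed; open now [(2,6) g=3 f=7, (3,7) g=3 f=7, (4,4) g=3 f=5, (4,7) g=2 f=7, (5,5) g=1 f=5, (5,7) g=1 f=7, (6,6) g=1 f=7]

order=[(3,5) → (4,5)]; open=[(2,6) g=3 f=7, (3,7) g=3 f=7, (4,4) g=3 f=5, (4,7) g=2 f=7, (5,5) g=1 f=5, (5,7) g=1 f=7, (6,6) g=1 f=7]; closed=[(3,5), (3,6), (4,5), (4,6), (5,6)]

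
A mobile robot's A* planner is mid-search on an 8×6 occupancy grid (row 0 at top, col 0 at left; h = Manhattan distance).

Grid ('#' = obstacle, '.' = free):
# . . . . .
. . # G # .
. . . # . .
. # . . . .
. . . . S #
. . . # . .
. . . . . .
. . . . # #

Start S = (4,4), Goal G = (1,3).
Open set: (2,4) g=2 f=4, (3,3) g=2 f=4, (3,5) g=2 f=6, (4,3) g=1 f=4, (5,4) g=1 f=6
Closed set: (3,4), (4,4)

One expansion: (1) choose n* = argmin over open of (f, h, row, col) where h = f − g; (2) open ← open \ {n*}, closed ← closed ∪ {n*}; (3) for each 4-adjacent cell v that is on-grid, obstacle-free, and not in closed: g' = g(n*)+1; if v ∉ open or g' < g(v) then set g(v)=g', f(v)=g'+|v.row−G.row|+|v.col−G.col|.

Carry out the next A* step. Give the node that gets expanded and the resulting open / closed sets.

expanded=(2,4); open=[(2,5) g=3 f=6, (3,3) g=2 f=4, (3,5) g=2 f=6, (4,3) g=1 f=4, (5,4) g=1 f=6]; closed=[(2,4), (3,4), (4,4)]

step 1: expand (2,4) (f=4, h=2) → closed; open now [(2,5) g=3 f=6, (3,3) g=2 f=4, (3,5) g=2 f=6, (4,3) g=1 f=4, (5,4) g=1 f=6]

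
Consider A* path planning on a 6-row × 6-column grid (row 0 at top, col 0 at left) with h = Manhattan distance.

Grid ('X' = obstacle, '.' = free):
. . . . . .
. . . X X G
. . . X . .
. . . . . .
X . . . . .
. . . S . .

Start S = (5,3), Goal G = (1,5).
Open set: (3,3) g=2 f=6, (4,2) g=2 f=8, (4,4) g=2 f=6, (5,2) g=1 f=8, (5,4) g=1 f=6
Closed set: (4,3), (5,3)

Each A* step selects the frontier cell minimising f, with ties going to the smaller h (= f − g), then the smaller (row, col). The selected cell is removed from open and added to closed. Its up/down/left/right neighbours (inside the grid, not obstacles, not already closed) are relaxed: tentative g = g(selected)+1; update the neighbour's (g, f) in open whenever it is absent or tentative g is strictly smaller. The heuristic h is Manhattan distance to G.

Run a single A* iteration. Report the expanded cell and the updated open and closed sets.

step 1: expand (3,3) (f=6, h=4) → closed; open now [(3,2) g=3 f=8, (3,4) g=3 f=6, (4,2) g=2 f=8, (4,4) g=2 f=6, (5,2) g=1 f=8, (5,4) g=1 f=6]

expanded=(3,3); open=[(3,2) g=3 f=8, (3,4) g=3 f=6, (4,2) g=2 f=8, (4,4) g=2 f=6, (5,2) g=1 f=8, (5,4) g=1 f=6]; closed=[(3,3), (4,3), (5,3)]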